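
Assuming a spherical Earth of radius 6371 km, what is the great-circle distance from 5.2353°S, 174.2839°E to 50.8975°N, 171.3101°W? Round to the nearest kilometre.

6392 km

Δλ = -171.3101 − 174.2839 = -345.5940°; wrapped into (−180°, 180°]: 14.4060°.
Δφ = 50.8975 − -5.2353 = 56.1328°.
a = sin²(Δφ/2) + cos φ₁ · cos φ₂ · sin²(Δλ/2) = 0.231239.
c = 2·atan2(√a, √(1−a)) = 1.00330 rad → d = 6371·c ≈ 6392.03 km.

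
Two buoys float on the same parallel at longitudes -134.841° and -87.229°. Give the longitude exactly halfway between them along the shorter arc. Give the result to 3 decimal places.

-111.035°

Signed shortest Δλ from -134.841° to -87.229° is +47.612°.
Midpoint longitude = -134.841° + (+47.612°)/2 = -134.841° + 23.806° = -111.035°.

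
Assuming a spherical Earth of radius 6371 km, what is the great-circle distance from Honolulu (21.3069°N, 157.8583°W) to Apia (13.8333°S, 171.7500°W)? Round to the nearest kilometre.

4191 km

Δλ = -171.7500 − -157.8583 = -13.8917°.
Δφ = -13.8333 − 21.3069 = -35.1402°.
a = sin²(Δφ/2) + cos φ₁ · cos φ₂ · sin²(Δλ/2) = 0.104357.
c = 2·atan2(√a, √(1−a)) = 0.65789 rad → d = 6371·c ≈ 4191.39 km.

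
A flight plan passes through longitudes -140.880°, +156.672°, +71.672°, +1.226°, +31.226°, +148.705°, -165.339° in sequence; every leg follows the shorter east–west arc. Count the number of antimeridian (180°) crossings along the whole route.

Leg 1: -140.880° → +156.672°, shortest Δλ = -62.448° (west) — crosses 180°.
Leg 2: +156.672° → +71.672°, shortest Δλ = -85.0° (west) — does not cross 180°.
Leg 3: +71.672° → +1.226°, shortest Δλ = -70.446° (west) — does not cross 180°.
Leg 4: +1.226° → +31.226°, shortest Δλ = 30.0° (east) — does not cross 180°.
Leg 5: +31.226° → +148.705°, shortest Δλ = 117.479° (east) — does not cross 180°.
Leg 6: +148.705° → -165.339°, shortest Δλ = 45.956° (east) — crosses 180°.
Total crossings: 2.

2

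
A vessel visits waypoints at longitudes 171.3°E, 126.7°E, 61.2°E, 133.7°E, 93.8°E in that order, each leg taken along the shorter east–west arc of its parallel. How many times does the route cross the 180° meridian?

0

Leg 1: +171.3° → +126.7°, shortest Δλ = -44.6° (west) — does not cross 180°.
Leg 2: +126.7° → +61.2°, shortest Δλ = -65.5° (west) — does not cross 180°.
Leg 3: +61.2° → +133.7°, shortest Δλ = 72.5° (east) — does not cross 180°.
Leg 4: +133.7° → +93.8°, shortest Δλ = -39.9° (west) — does not cross 180°.
Total crossings: 0.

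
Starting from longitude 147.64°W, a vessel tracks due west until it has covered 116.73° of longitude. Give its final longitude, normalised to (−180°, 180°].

95.63°E

Start at -147.64°; shift −116.73° → -264.37°.
-264.37° lies outside (−180°, 180°]; add 360° → +95.63°.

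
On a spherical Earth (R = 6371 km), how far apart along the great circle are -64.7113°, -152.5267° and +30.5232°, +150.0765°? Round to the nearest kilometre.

Δλ = 150.0765 − -152.5267 = 302.6032°; wrapped into (−180°, 180°]: -57.3968°.
Δφ = 30.5232 − -64.7113 = 95.2345°.
a = sin²(Δφ/2) + cos φ₁ · cos φ₂ · sin²(Δλ/2) = 0.630470.
c = 2·atan2(√a, √(1−a)) = 1.83479 rad → d = 6371·c ≈ 11689.46 km.

11689 km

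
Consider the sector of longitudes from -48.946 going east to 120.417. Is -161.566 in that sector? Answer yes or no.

Band width going east from -48.946° to +120.417°: ((120.417 − -48.946) mod 360) = 169.363°.
Offset of -161.566° east of the west edge: ((-161.566 − -48.946) mod 360) = 247.380°.
247.380° > 169.363° ⇒ outside.

No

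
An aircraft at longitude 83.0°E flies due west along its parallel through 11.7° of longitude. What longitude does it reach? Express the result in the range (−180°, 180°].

71.3°E

Start at +83.0°; shift −11.7° → +71.3°.
+71.3° already lies in (−180°, 180°].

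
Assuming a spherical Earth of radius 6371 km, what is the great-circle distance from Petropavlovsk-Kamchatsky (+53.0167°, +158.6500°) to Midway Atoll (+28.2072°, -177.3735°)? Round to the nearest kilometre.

3387 km

Δλ = -177.3735 − 158.6500 = -336.0235°; wrapped into (−180°, 180°]: 23.9765°.
Δφ = 28.2072 − 53.0167 = -24.8095°.
a = sin²(Δφ/2) + cos φ₁ · cos φ₂ · sin²(Δλ/2) = 0.069018.
c = 2·atan2(√a, √(1−a)) = 0.53167 rad → d = 6371·c ≈ 3387.25 km.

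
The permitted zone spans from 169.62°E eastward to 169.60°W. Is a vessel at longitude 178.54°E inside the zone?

Yes

Band width going east from +169.62° to -169.60°: ((-169.60 − 169.62) mod 360) = 20.78°.
Offset of +178.54° east of the west edge: ((178.54 − 169.62) mod 360) = 8.92°.
8.92° ≤ 20.78° ⇒ inside.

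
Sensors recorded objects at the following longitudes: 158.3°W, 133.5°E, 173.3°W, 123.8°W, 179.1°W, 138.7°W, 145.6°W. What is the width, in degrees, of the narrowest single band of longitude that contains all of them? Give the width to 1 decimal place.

102.7°

Sort the longitudes: -179.1°, -173.3°, -158.3°, -145.6°, -138.7°, -123.8°, +133.5°.
Eastward gaps between consecutive values (wrapping around): 5.8°, 15.0°, 12.7°, 6.9°, 14.9°, 257.3°, 47.4°.
Largest gap = 257.3° ⇒ minimal covering band is its complement: 360° − 257.3° = 102.7°.
Band runs from +133.5° eastward to -123.8°, crossing the antimeridian.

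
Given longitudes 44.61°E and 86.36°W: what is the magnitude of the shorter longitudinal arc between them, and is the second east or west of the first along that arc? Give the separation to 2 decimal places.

130.97° west

Raw difference: -86.36 − 44.61 = -130.97°.
Normalise into (−180°, 180°]: -130.97° stays -130.97°.
Negative ⇒ the second point lies to the west; separation 130.97°.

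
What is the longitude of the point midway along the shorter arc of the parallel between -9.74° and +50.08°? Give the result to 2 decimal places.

+20.17°

Signed shortest Δλ from -9.74° to +50.08° is +59.82°.
Midpoint longitude = -9.74° + (+59.82°)/2 = -9.74° + 29.91° = +20.17°.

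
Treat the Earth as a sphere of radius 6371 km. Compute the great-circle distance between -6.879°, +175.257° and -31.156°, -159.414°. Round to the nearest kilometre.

3771 km

Δλ = -159.414 − 175.257 = -334.671°; wrapped into (−180°, 180°]: 25.329°.
Δφ = -31.156 − -6.879 = -24.277°.
a = sin²(Δφ/2) + cos φ₁ · cos φ₂ · sin²(Δλ/2) = 0.085054.
c = 2·atan2(√a, √(1−a)) = 0.59188 rad → d = 6371·c ≈ 3770.87 km.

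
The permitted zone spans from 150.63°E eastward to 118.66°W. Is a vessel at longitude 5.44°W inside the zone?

No

Band width going east from +150.63° to -118.66°: ((-118.66 − 150.63) mod 360) = 90.71°.
Offset of -5.44° east of the west edge: ((-5.44 − 150.63) mod 360) = 203.93°.
203.93° > 90.71° ⇒ outside.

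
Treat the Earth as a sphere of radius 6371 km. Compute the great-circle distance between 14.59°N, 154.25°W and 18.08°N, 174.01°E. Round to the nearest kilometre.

3405 km

Δλ = 174.01 − -154.25 = 328.26°; wrapped into (−180°, 180°]: -31.74°.
Δφ = 18.08 − 14.59 = 3.49°.
a = sin²(Δφ/2) + cos φ₁ · cos φ₂ · sin²(Δλ/2) = 0.069721.
c = 2·atan2(√a, √(1−a)) = 0.53443 rad → d = 6371·c ≈ 3404.86 km.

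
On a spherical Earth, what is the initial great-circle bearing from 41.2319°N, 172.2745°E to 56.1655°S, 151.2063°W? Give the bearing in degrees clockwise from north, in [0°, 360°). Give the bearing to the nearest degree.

Δλ = -151.2063 − 172.2745 = -323.4808°; wrapped into (−180°, 180°]: 36.5192°.
θ = atan2( sin Δλ · cos φ₂ , cos φ₁ · sin φ₂ − sin φ₁ · cos φ₂ · cos Δλ )
  = atan2(0.33134, -0.91962) = 160.186° → normalised to [0°, 360°): 160.186°.

160°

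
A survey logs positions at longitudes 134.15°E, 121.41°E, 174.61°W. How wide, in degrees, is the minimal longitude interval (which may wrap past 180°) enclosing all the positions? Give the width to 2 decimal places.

Sort the longitudes: -174.61°, +121.41°, +134.15°.
Eastward gaps between consecutive values (wrapping around): 296.02°, 12.74°, 51.24°.
Largest gap = 296.02° ⇒ minimal covering band is its complement: 360° − 296.02° = 63.98°.
Band runs from +121.41° eastward to -174.61°, crossing the antimeridian.

63.98°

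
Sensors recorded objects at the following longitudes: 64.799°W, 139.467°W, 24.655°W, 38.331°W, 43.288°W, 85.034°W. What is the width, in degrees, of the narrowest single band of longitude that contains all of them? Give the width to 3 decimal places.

114.812°

Sort the longitudes: -139.467°, -85.034°, -64.799°, -43.288°, -38.331°, -24.655°.
Eastward gaps between consecutive values (wrapping around): 54.433°, 20.235°, 21.511°, 4.957°, 13.676°, 245.188°.
Largest gap = 245.188° ⇒ minimal covering band is its complement: 360° − 245.188° = 114.812°.
Band runs from -139.467° eastward to -24.655°.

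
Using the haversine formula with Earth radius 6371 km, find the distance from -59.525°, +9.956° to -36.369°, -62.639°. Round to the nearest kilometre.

5639 km

Δλ = -62.639 − 9.956 = -72.595°.
Δφ = -36.369 − -59.525 = 23.156°.
a = sin²(Δφ/2) + cos φ₁ · cos φ₂ · sin²(Δλ/2) = 0.183391.
c = 2·atan2(√a, √(1−a)) = 0.88509 rad → d = 6371·c ≈ 5638.93 km.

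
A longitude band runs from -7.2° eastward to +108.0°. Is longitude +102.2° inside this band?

Yes

Band width going east from -7.2° to +108.0°: ((108.0 − -7.2) mod 360) = 115.2°.
Offset of +102.2° east of the west edge: ((102.2 − -7.2) mod 360) = 109.4°.
109.4° ≤ 115.2° ⇒ inside.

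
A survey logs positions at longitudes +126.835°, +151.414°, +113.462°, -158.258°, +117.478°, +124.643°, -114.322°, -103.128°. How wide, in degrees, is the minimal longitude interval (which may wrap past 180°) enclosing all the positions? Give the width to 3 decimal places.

143.410°

Sort the longitudes: -158.258°, -114.322°, -103.128°, +113.462°, +117.478°, +124.643°, +126.835°, +151.414°.
Eastward gaps between consecutive values (wrapping around): 43.936°, 11.194°, 216.590°, 4.016°, 7.165°, 2.192°, 24.579°, 50.328°.
Largest gap = 216.590° ⇒ minimal covering band is its complement: 360° − 216.590° = 143.410°.
Band runs from +113.462° eastward to -103.128°, crossing the antimeridian.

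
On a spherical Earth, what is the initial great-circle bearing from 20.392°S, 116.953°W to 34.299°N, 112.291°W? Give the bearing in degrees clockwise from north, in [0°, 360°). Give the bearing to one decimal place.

Δλ = -112.291 − -116.953 = 4.662°.
θ = atan2( sin Δλ · cos φ₂ , cos φ₁ · sin φ₂ − sin φ₁ · cos φ₂ · cos Δλ )
  = atan2(0.06714, 0.81509) = 4.709° → normalised to [0°, 360°): 4.709°.

4.7°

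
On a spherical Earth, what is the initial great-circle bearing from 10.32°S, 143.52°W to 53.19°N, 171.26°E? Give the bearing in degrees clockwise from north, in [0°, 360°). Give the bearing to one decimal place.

Δλ = 171.26 − -143.52 = 314.78°; wrapped into (−180°, 180°]: -45.22°.
θ = atan2( sin Δλ · cos φ₂ , cos φ₁ · sin φ₂ − sin φ₁ · cos φ₂ · cos Δλ )
  = atan2(-0.42530, 0.86328) = -26.227° → normalised to [0°, 360°): 333.773°.

333.8°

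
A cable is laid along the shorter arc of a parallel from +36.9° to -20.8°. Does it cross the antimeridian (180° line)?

Signed shortest Δλ = ((-20.8 − 36.9 + 180) mod 360) − 180 = -57.7°.
Going west by 57.7° from +36.9° reaches -20.8° without touching 180°.

No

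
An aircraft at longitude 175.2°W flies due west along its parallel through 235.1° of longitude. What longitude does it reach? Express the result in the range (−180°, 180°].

Start at -175.2°; shift −235.1° → -410.3°.
-410.3° lies outside (−180°, 180°]; add 360° → -50.3°.

50.3°W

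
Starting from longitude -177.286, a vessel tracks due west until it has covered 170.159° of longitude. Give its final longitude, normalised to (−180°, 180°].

+12.555°

Start at -177.286°; shift −170.159° → -347.445°.
-347.445° lies outside (−180°, 180°]; add 360° → +12.555°.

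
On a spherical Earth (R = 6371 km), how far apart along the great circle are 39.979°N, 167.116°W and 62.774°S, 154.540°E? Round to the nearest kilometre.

11924 km

Δλ = 154.540 − -167.116 = 321.656°; wrapped into (−180°, 180°]: -38.344°.
Δφ = -62.774 − 39.979 = -102.753°.
a = sin²(Δφ/2) + cos φ₁ · cos φ₂ · sin²(Δλ/2) = 0.648184.
c = 2·atan2(√a, √(1−a)) = 1.87168 rad → d = 6371·c ≈ 11924.49 km.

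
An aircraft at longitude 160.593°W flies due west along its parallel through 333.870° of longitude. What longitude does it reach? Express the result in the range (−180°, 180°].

134.463°W

Start at -160.593°; shift −333.870° → -494.463°.
-494.463° lies outside (−180°, 180°]; add 360° → -134.463°.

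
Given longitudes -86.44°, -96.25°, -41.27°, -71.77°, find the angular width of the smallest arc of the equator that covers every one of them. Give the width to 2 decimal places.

Sort the longitudes: -96.25°, -86.44°, -71.77°, -41.27°.
Eastward gaps between consecutive values (wrapping around): 9.81°, 14.67°, 30.50°, 305.02°.
Largest gap = 305.02° ⇒ minimal covering band is its complement: 360° − 305.02° = 54.98°.
Band runs from -96.25° eastward to -41.27°.

54.98°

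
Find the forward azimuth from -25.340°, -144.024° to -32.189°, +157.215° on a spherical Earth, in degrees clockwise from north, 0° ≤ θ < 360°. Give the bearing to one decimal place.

Δλ = 157.215 − -144.024 = 301.239°; wrapped into (−180°, 180°]: -58.761°.
θ = atan2( sin Δλ · cos φ₂ , cos φ₁ · sin φ₂ − sin φ₁ · cos φ₂ · cos Δλ )
  = atan2(-0.72359, -0.29362) = -112.086° → normalised to [0°, 360°): 247.914°.

247.9°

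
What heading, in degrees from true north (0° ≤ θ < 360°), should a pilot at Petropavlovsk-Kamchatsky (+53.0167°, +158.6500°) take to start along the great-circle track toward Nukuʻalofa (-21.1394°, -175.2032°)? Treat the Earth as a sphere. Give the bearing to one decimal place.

155.1°

Δλ = -175.2032 − 158.6500 = -333.8532°; wrapped into (−180°, 180°]: 26.1468°.
θ = atan2( sin Δλ · cos φ₂ , cos φ₁ · sin φ₂ − sin φ₁ · cos φ₂ · cos Δλ )
  = atan2(0.41102, -0.88577) = 155.108° → normalised to [0°, 360°): 155.108°.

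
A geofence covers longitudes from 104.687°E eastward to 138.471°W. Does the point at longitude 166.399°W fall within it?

Band width going east from +104.687° to -138.471°: ((-138.471 − 104.687) mod 360) = 116.842°.
Offset of -166.399° east of the west edge: ((-166.399 − 104.687) mod 360) = 88.914°.
88.914° ≤ 116.842° ⇒ inside.

Yes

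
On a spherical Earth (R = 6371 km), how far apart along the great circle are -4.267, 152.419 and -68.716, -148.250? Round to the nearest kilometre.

8372 km

Δλ = -148.250 − 152.419 = -300.669°; wrapped into (−180°, 180°]: 59.331°.
Δφ = -68.716 − -4.267 = -64.449°.
a = sin²(Δφ/2) + cos φ₁ · cos φ₂ · sin²(Δλ/2) = 0.373015.
c = 2·atan2(√a, √(1−a)) = 1.31401 rad → d = 6371·c ≈ 8371.58 km.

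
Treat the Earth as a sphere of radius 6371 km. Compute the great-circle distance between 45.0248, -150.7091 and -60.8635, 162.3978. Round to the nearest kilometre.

12510 km

Δλ = 162.3978 − -150.7091 = 313.1069°; wrapped into (−180°, 180°]: -46.8931°.
Δφ = -60.8635 − 45.0248 = -105.8883°.
a = sin²(Δφ/2) + cos φ₁ · cos φ₂ · sin²(Δλ/2) = 0.691365.
c = 2·atan2(√a, √(1−a)) = 1.96355 rad → d = 6371·c ≈ 12509.75 km.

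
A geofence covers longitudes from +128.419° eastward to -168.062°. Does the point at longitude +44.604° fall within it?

Band width going east from +128.419° to -168.062°: ((-168.062 − 128.419) mod 360) = 63.519°.
Offset of +44.604° east of the west edge: ((44.604 − 128.419) mod 360) = 276.185°.
276.185° > 63.519° ⇒ outside.

No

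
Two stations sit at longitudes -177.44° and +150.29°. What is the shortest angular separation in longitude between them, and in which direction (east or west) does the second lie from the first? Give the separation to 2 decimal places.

Raw difference: 150.29 − -177.44 = 327.73°.
Normalise into (−180°, 180°]: 327.73° − 360° = -32.27°.
Negative ⇒ the second point lies to the west; separation 32.27°.

32.27° west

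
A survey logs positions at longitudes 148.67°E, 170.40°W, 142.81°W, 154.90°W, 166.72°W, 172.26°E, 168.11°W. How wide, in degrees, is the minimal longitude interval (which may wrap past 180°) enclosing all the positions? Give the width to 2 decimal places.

68.52°

Sort the longitudes: -170.40°, -168.11°, -166.72°, -154.90°, -142.81°, +148.67°, +172.26°.
Eastward gaps between consecutive values (wrapping around): 2.29°, 1.39°, 11.82°, 12.09°, 291.48°, 23.59°, 17.34°.
Largest gap = 291.48° ⇒ minimal covering band is its complement: 360° − 291.48° = 68.52°.
Band runs from +148.67° eastward to -142.81°, crossing the antimeridian.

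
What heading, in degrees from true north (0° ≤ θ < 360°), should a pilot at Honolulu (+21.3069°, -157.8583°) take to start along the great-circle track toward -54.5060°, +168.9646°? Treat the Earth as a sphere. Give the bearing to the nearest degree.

Δλ = 168.9646 − -157.8583 = 326.8229°; wrapped into (−180°, 180°]: -33.1771°.
θ = atan2( sin Δλ · cos φ₂ , cos φ₁ · sin φ₂ − sin φ₁ · cos φ₂ · cos Δλ )
  = atan2(-0.31773, -0.93511) = -161.233° → normalised to [0°, 360°): 198.767°.

199°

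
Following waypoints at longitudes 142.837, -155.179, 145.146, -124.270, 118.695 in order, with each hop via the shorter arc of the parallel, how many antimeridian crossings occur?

4

Leg 1: +142.837° → -155.179°, shortest Δλ = 61.984° (east) — crosses 180°.
Leg 2: -155.179° → +145.146°, shortest Δλ = -59.675° (west) — crosses 180°.
Leg 3: +145.146° → -124.270°, shortest Δλ = 90.584° (east) — crosses 180°.
Leg 4: -124.270° → +118.695°, shortest Δλ = -117.035° (west) — crosses 180°.
Total crossings: 4.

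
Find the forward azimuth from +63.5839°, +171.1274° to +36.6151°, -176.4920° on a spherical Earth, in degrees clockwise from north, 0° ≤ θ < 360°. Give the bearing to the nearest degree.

158°

Δλ = -176.4920 − 171.1274 = -347.6194°; wrapped into (−180°, 180°]: 12.3806°.
θ = atan2( sin Δλ · cos φ₂ , cos φ₁ · sin φ₂ − sin φ₁ · cos φ₂ · cos Δλ )
  = atan2(0.17209, -0.43679) = 158.496° → normalised to [0°, 360°): 158.496°.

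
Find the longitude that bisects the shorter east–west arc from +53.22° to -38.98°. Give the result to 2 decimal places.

Signed shortest Δλ from +53.22° to -38.98° is -92.20°.
Midpoint longitude = +53.22° + (-92.20°)/2 = +53.22° − 46.10° = +7.12°.

+7.12°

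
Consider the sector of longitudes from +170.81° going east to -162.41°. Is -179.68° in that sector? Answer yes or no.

Yes

Band width going east from +170.81° to -162.41°: ((-162.41 − 170.81) mod 360) = 26.78°.
Offset of -179.68° east of the west edge: ((-179.68 − 170.81) mod 360) = 9.51°.
9.51° ≤ 26.78° ⇒ inside.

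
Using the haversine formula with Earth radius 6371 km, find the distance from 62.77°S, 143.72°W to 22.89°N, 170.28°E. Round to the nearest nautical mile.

5586 nmi

Δλ = 170.28 − -143.72 = 314.00°; wrapped into (−180°, 180°]: -46.00°.
Δφ = 22.89 − -62.77 = 85.66°.
a = sin²(Δφ/2) + cos φ₁ · cos φ₂ · sin²(Δλ/2) = 0.526518.
c = 2·atan2(√a, √(1−a)) = 1.62386 rad → d = 6371·c ≈ 10345.60 km ≈ 5586.18 nmi.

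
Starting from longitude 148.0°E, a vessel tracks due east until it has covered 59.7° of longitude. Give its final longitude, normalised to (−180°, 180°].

152.3°W

Start at +148.0°; shift +59.7° → +207.7°.
+207.7° lies outside (−180°, 180°]; subtract 360° → -152.3°.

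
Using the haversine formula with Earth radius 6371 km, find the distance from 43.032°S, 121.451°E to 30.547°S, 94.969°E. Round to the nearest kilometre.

2719 km

Δλ = 94.969 − 121.451 = -26.482°.
Δφ = -30.547 − -43.032 = 12.485°.
a = sin²(Δφ/2) + cos φ₁ · cos φ₂ · sin²(Δλ/2) = 0.044850.
c = 2·atan2(√a, √(1−a)) = 0.42679 rad → d = 6371·c ≈ 2719.07 km.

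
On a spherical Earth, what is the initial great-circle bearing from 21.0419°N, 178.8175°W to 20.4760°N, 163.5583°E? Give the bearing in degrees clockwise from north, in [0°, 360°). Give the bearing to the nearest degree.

Δλ = 163.5583 − -178.8175 = 342.3758°; wrapped into (−180°, 180°]: -17.6242°.
θ = atan2( sin Δλ · cos φ₂ , cos φ₁ · sin φ₂ − sin φ₁ · cos φ₂ · cos Δλ )
  = atan2(-0.28364, 0.00591) = -88.806° → normalised to [0°, 360°): 271.194°.

271°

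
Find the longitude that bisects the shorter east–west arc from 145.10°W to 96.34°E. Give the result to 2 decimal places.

Signed shortest Δλ from -145.10° to +96.34° is -118.56°.
Midpoint longitude = -145.10° + (-118.56°)/2 = -145.10° − 59.28° = -204.38°.
Normalise into (−180°, 180°]: +155.62°.
(The naïve average (-145.10 + +96.34)/2 = -24.38° is on the wrong side of the globe.)

155.62°E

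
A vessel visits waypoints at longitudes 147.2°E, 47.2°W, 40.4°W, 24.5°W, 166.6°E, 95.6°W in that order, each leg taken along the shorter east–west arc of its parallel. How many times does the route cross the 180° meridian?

3

Leg 1: +147.2° → -47.2°, shortest Δλ = 165.6° (east) — crosses 180°.
Leg 2: -47.2° → -40.4°, shortest Δλ = 6.8° (east) — does not cross 180°.
Leg 3: -40.4° → -24.5°, shortest Δλ = 15.9° (east) — does not cross 180°.
Leg 4: -24.5° → +166.6°, shortest Δλ = -168.9° (west) — crosses 180°.
Leg 5: +166.6° → -95.6°, shortest Δλ = 97.8° (east) — crosses 180°.
Total crossings: 3.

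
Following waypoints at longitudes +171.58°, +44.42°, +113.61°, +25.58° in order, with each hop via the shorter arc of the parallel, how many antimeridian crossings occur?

Leg 1: +171.58° → +44.42°, shortest Δλ = -127.16° (west) — does not cross 180°.
Leg 2: +44.42° → +113.61°, shortest Δλ = 69.19° (east) — does not cross 180°.
Leg 3: +113.61° → +25.58°, shortest Δλ = -88.03° (west) — does not cross 180°.
Total crossings: 0.

0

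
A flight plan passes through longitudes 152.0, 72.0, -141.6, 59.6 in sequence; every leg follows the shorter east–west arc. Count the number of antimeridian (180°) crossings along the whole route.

2

Leg 1: +152.0° → +72.0°, shortest Δλ = -80.0° (west) — does not cross 180°.
Leg 2: +72.0° → -141.6°, shortest Δλ = 146.4° (east) — crosses 180°.
Leg 3: -141.6° → +59.6°, shortest Δλ = -158.8° (west) — crosses 180°.
Total crossings: 2.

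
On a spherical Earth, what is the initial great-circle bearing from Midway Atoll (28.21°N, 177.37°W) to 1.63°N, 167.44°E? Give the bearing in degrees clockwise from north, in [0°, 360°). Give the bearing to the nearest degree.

211°

Δλ = 167.44 − -177.37 = 344.81°; wrapped into (−180°, 180°]: -15.19°.
θ = atan2( sin Δλ · cos φ₂ , cos φ₁ · sin φ₂ − sin φ₁ · cos φ₂ · cos Δλ )
  = atan2(-0.26191, -0.43094) = -148.710° → normalised to [0°, 360°): 211.290°.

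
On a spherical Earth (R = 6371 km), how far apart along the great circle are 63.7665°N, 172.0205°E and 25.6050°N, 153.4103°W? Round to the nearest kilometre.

Δλ = -153.4103 − 172.0205 = -325.4308°; wrapped into (−180°, 180°]: 34.5692°.
Δφ = 25.6050 − 63.7665 = -38.1615°.
a = sin²(Δφ/2) + cos φ₁ · cos φ₂ · sin²(Δλ/2) = 0.142054.
c = 2·atan2(√a, √(1−a)) = 0.77289 rad → d = 6371·c ≈ 4924.11 km.

4924 km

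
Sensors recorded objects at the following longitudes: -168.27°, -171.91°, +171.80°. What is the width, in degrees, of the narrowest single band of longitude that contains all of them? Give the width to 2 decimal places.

Sort the longitudes: -171.91°, -168.27°, +171.80°.
Eastward gaps between consecutive values (wrapping around): 3.64°, 340.07°, 16.29°.
Largest gap = 340.07° ⇒ minimal covering band is its complement: 360° − 340.07° = 19.93°.
Band runs from +171.80° eastward to -168.27°, crossing the antimeridian.

19.93°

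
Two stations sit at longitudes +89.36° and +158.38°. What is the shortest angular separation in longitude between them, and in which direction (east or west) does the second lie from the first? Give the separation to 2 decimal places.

Raw difference: 158.38 − 89.36 = 69.02°.
Normalise into (−180°, 180°]: 69.02° stays 69.02°.
Positive ⇒ the second point lies to the east; separation 69.02°.

69.02° east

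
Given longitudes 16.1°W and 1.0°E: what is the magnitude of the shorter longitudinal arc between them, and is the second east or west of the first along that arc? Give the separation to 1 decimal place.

17.1° east

Raw difference: 1.0 − -16.1 = 17.1°.
Normalise into (−180°, 180°]: 17.1° stays 17.1°.
Positive ⇒ the second point lies to the east; separation 17.1°.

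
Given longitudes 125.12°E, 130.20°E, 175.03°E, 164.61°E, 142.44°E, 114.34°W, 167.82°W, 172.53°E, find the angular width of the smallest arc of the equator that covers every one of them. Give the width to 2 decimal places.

120.54°

Sort the longitudes: -167.82°, -114.34°, +125.12°, +130.20°, +142.44°, +164.61°, +172.53°, +175.03°.
Eastward gaps between consecutive values (wrapping around): 53.48°, 239.46°, 5.08°, 12.24°, 22.17°, 7.92°, 2.50°, 17.15°.
Largest gap = 239.46° ⇒ minimal covering band is its complement: 360° − 239.46° = 120.54°.
Band runs from +125.12° eastward to -114.34°, crossing the antimeridian.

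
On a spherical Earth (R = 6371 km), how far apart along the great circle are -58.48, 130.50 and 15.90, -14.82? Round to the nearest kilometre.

14491 km

Δλ = -14.82 − 130.50 = -145.32°.
Δφ = 15.90 − -58.48 = 74.38°.
a = sin²(Δφ/2) + cos φ₁ · cos φ₂ · sin²(Δλ/2) = 0.823504.
c = 2·atan2(√a, √(1−a)) = 2.27445 rad → d = 6371·c ≈ 14490.52 km.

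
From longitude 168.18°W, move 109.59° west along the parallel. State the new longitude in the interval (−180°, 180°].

Start at -168.18°; shift −109.59° → -277.77°.
-277.77° lies outside (−180°, 180°]; add 360° → +82.23°.

82.23°E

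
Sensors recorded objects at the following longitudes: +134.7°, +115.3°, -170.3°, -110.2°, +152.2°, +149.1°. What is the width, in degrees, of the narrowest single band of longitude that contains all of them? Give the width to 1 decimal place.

Sort the longitudes: -170.3°, -110.2°, +115.3°, +134.7°, +149.1°, +152.2°.
Eastward gaps between consecutive values (wrapping around): 60.1°, 225.5°, 19.4°, 14.4°, 3.1°, 37.5°.
Largest gap = 225.5° ⇒ minimal covering band is its complement: 360° − 225.5° = 134.5°.
Band runs from +115.3° eastward to -110.2°, crossing the antimeridian.

134.5°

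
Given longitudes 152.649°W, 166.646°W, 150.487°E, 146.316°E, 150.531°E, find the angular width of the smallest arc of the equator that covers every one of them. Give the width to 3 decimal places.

61.035°

Sort the longitudes: -166.646°, -152.649°, +146.316°, +150.487°, +150.531°.
Eastward gaps between consecutive values (wrapping around): 13.997°, 298.965°, 4.171°, 0.044°, 42.823°.
Largest gap = 298.965° ⇒ minimal covering band is its complement: 360° − 298.965° = 61.035°.
Band runs from +146.316° eastward to -152.649°, crossing the antimeridian.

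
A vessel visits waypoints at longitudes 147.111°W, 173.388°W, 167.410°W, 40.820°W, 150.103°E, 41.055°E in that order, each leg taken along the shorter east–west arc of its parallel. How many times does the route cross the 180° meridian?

1

Leg 1: -147.111° → -173.388°, shortest Δλ = -26.277° (west) — does not cross 180°.
Leg 2: -173.388° → -167.410°, shortest Δλ = 5.978° (east) — does not cross 180°.
Leg 3: -167.410° → -40.820°, shortest Δλ = 126.59° (east) — does not cross 180°.
Leg 4: -40.820° → +150.103°, shortest Δλ = -169.077° (west) — crosses 180°.
Leg 5: +150.103° → +41.055°, shortest Δλ = -109.048° (west) — does not cross 180°.
Total crossings: 1.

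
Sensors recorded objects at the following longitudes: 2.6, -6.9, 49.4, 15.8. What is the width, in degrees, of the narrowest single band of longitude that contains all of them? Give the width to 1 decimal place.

Sort the longitudes: -6.9°, +2.6°, +15.8°, +49.4°.
Eastward gaps between consecutive values (wrapping around): 9.5°, 13.2°, 33.6°, 303.7°.
Largest gap = 303.7° ⇒ minimal covering band is its complement: 360° − 303.7° = 56.3°.
Band runs from -6.9° eastward to +49.4°.

56.3°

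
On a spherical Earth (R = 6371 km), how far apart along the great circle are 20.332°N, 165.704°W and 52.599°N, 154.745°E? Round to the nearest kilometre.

Δλ = 154.745 − -165.704 = 320.449°; wrapped into (−180°, 180°]: -39.551°.
Δφ = 52.599 − 20.332 = 32.267°.
a = sin²(Δφ/2) + cos φ₁ · cos φ₂ · sin²(Δλ/2) = 0.142412.
c = 2·atan2(√a, √(1−a)) = 0.77392 rad → d = 6371·c ≈ 4930.64 km.

4931 km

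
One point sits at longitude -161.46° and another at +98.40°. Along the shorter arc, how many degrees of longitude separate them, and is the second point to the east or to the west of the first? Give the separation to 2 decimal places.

100.14° west

Raw difference: 98.40 − -161.46 = 259.86°.
Normalise into (−180°, 180°]: 259.86° − 360° = -100.14°.
Negative ⇒ the second point lies to the west; separation 100.14°.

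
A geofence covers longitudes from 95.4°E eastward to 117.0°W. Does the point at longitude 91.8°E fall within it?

No

Band width going east from +95.4° to -117.0°: ((-117.0 − 95.4) mod 360) = 147.6°.
Offset of +91.8° east of the west edge: ((91.8 − 95.4) mod 360) = 356.4°.
356.4° > 147.6° ⇒ outside.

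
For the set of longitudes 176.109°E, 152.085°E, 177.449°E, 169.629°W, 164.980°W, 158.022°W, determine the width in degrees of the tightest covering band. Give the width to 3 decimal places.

Sort the longitudes: -169.629°, -164.980°, -158.022°, +152.085°, +176.109°, +177.449°.
Eastward gaps between consecutive values (wrapping around): 4.649°, 6.958°, 310.107°, 24.024°, 1.340°, 12.922°.
Largest gap = 310.107° ⇒ minimal covering band is its complement: 360° − 310.107° = 49.893°.
Band runs from +152.085° eastward to -158.022°, crossing the antimeridian.

49.893°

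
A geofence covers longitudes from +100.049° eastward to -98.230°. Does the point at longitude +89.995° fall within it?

Band width going east from +100.049° to -98.230°: ((-98.230 − 100.049) mod 360) = 161.721°.
Offset of +89.995° east of the west edge: ((89.995 − 100.049) mod 360) = 349.946°.
349.946° > 161.721° ⇒ outside.

No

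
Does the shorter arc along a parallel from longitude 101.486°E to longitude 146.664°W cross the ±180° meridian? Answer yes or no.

Naïve |-146.664 − 101.486| = 248.15° > 180°, so the shorter arc goes the other way round — across 180°.
Signed shortest Δλ = ((-146.664 − 101.486 + 180) mod 360) − 180 = 111.85°.
Going east by 111.85° from +101.486° passes through 180° before reaching -146.664°.

Yes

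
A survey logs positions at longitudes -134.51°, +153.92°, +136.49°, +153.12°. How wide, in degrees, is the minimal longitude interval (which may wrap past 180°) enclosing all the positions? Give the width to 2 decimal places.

Sort the longitudes: -134.51°, +136.49°, +153.12°, +153.92°.
Eastward gaps between consecutive values (wrapping around): 271.00°, 16.63°, 0.80°, 71.57°.
Largest gap = 271.00° ⇒ minimal covering band is its complement: 360° − 271.00° = 89.00°.
Band runs from +136.49° eastward to -134.51°, crossing the antimeridian.

89.00°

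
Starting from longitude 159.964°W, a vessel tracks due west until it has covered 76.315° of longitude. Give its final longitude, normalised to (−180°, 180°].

Start at -159.964°; shift −76.315° → -236.279°.
-236.279° lies outside (−180°, 180°]; add 360° → +123.721°.

123.721°E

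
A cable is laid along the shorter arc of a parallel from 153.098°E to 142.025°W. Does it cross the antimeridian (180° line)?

Yes

Naïve |-142.025 − 153.098| = 295.123° > 180°, so the shorter arc goes the other way round — across 180°.
Signed shortest Δλ = ((-142.025 − 153.098 + 180) mod 360) − 180 = 64.877°.
Going east by 64.877° from +153.098° passes through 180° before reaching -142.025°.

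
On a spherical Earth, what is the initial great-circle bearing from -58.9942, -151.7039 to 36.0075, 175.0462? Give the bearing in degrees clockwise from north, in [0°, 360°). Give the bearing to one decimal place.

333.3°

Δλ = 175.0462 − -151.7039 = 326.7501°; wrapped into (−180°, 180°]: -33.2499°.
θ = atan2( sin Δλ · cos φ₂ , cos φ₁ · sin φ₂ − sin φ₁ · cos φ₂ · cos Δλ )
  = atan2(-0.44354, 0.88268) = -26.679° → normalised to [0°, 360°): 333.321°.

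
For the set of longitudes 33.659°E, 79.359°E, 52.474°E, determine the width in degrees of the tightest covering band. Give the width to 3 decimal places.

45.700°

Sort the longitudes: +33.659°, +52.474°, +79.359°.
Eastward gaps between consecutive values (wrapping around): 18.815°, 26.885°, 314.300°.
Largest gap = 314.300° ⇒ minimal covering band is its complement: 360° − 314.300° = 45.700°.
Band runs from +33.659° eastward to +79.359°.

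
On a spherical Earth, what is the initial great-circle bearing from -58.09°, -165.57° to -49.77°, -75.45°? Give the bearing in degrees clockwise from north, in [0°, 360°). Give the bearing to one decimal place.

122.1°

Δλ = -75.45 − -165.57 = 90.12°.
θ = atan2( sin Δλ · cos φ₂ , cos φ₁ · sin φ₂ − sin φ₁ · cos φ₂ · cos Δλ )
  = atan2(0.64586, -0.40470) = 122.072° → normalised to [0°, 360°): 122.072°.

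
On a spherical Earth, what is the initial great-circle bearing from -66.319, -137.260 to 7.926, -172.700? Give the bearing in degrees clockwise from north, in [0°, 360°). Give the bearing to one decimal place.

324.1°

Δλ = -172.700 − -137.260 = -35.440°.
θ = atan2( sin Δλ · cos φ₂ , cos φ₁ · sin φ₂ − sin φ₁ · cos φ₂ · cos Δλ )
  = atan2(-0.57431, 0.79438) = -35.866° → normalised to [0°, 360°): 324.134°.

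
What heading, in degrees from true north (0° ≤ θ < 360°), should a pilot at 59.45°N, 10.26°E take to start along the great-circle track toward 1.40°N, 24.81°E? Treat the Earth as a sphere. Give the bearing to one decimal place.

163.0°

Δλ = 24.81 − 10.26 = 14.55°.
θ = atan2( sin Δλ · cos φ₂ , cos φ₁ · sin φ₂ − sin φ₁ · cos φ₂ · cos Δλ )
  = atan2(0.25115, -0.82090) = 162.989° → normalised to [0°, 360°): 162.989°.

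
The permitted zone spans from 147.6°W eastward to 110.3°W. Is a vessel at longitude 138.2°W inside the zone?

Band width going east from -147.6° to -110.3°: ((-110.3 − -147.6) mod 360) = 37.3°.
Offset of -138.2° east of the west edge: ((-138.2 − -147.6) mod 360) = 9.4°.
9.4° ≤ 37.3° ⇒ inside.

Yes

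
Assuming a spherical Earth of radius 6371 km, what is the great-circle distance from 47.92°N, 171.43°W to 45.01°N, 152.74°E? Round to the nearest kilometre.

2738 km

Δλ = 152.74 − -171.43 = 324.17°; wrapped into (−180°, 180°]: -35.83°.
Δφ = 45.01 − 47.92 = -2.91°.
a = sin²(Δφ/2) + cos φ₁ · cos φ₂ · sin²(Δλ/2) = 0.045476.
c = 2·atan2(√a, √(1−a)) = 0.42980 rad → d = 6371·c ≈ 2738.27 km.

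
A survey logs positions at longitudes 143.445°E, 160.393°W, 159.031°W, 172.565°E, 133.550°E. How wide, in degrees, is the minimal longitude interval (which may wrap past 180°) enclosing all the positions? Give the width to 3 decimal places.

Sort the longitudes: -160.393°, -159.031°, +133.550°, +143.445°, +172.565°.
Eastward gaps between consecutive values (wrapping around): 1.362°, 292.581°, 9.895°, 29.120°, 27.042°.
Largest gap = 292.581° ⇒ minimal covering band is its complement: 360° − 292.581° = 67.419°.
Band runs from +133.550° eastward to -159.031°, crossing the antimeridian.

67.419°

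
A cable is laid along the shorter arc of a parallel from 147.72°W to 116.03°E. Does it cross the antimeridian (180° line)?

Naïve |116.03 − -147.72| = 263.75° > 180°, so the shorter arc goes the other way round — across 180°.
Signed shortest Δλ = ((116.03 − -147.72 + 180) mod 360) − 180 = -96.25°.
Going west by 96.25° from -147.72° passes through 180° before reaching +116.03°.

Yes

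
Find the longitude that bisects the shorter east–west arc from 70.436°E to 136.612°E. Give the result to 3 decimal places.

103.524°E

Signed shortest Δλ from +70.436° to +136.612° is +66.176°.
Midpoint longitude = +70.436° + (+66.176°)/2 = +70.436° + 33.088° = +103.524°.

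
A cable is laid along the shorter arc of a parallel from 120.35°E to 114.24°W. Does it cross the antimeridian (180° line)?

Yes

Naïve |-114.24 − 120.35| = 234.59° > 180°, so the shorter arc goes the other way round — across 180°.
Signed shortest Δλ = ((-114.24 − 120.35 + 180) mod 360) − 180 = 125.41°.
Going east by 125.41° from +120.35° passes through 180° before reaching -114.24°.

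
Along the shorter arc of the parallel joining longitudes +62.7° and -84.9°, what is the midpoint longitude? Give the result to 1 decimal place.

-11.1°

Signed shortest Δλ from +62.7° to -84.9° is -147.6°.
Midpoint longitude = +62.7° + (-147.6°)/2 = +62.7° − 73.8° = -11.1°.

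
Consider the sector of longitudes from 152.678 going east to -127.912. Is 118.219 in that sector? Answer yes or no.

Band width going east from +152.678° to -127.912°: ((-127.912 − 152.678) mod 360) = 79.410°.
Offset of +118.219° east of the west edge: ((118.219 − 152.678) mod 360) = 325.541°.
325.541° > 79.410° ⇒ outside.

No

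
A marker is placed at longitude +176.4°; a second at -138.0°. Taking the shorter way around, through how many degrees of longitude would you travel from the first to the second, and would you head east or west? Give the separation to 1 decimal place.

45.6° east

Raw difference: -138.0 − 176.4 = -314.4°.
Normalise into (−180°, 180°]: -314.4° + 360° = 45.6°.
Positive ⇒ the second point lies to the east; separation 45.6°.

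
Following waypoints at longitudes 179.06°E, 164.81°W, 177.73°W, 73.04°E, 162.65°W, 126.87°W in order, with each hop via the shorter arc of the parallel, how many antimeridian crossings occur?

3

Leg 1: +179.06° → -164.81°, shortest Δλ = 16.13° (east) — crosses 180°.
Leg 2: -164.81° → -177.73°, shortest Δλ = -12.92° (west) — does not cross 180°.
Leg 3: -177.73° → +73.04°, shortest Δλ = -109.23° (west) — crosses 180°.
Leg 4: +73.04° → -162.65°, shortest Δλ = 124.31° (east) — crosses 180°.
Leg 5: -162.65° → -126.87°, shortest Δλ = 35.78° (east) — does not cross 180°.
Total crossings: 3.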